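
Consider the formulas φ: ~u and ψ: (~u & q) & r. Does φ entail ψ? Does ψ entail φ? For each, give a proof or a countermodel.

The forward direction fails; the converse holds.

(⟹) This fails. Under u = F, r = F, q = F, the left side is true but the right side is false.

(⟸) Assume the antecedent. If u is true, the antecedent cannot hold. If u is false, ~u reduces to true regardless of the other variables. Either way ~u holds.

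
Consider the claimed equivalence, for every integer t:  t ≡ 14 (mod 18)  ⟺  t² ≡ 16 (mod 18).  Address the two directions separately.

The forward direction holds; the converse fails.

(⇒) Suppose t ≡ 14 (mod 18). Write t = 18j + 14. Then (18j + 14)² = 324j² + 504j + 196 = 18(18j² + 28j + 10) + 16, so t² ≡ 16 (mod 18).

(⇐) This fails: take t = 4. Then 4² = 16 ≡ 16 (mod 18), yet 4 ≡ 4 (mod 18), not 14.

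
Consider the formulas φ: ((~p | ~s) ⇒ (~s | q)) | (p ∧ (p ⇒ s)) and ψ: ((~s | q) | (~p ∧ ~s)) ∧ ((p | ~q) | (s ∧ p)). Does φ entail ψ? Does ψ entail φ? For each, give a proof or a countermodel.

Not equivalent: only (⇐) holds.

(→) This fails. Under p = T, s = T, q = F, the left side is true but the right side is false.

(←) Assume the antecedent. If p is true, the consequent reduces to true regardless of the other variables. If p is false, the antecedent forces (p = F, s = F, q = F), and the consequent holds there. Either way the consequent holds.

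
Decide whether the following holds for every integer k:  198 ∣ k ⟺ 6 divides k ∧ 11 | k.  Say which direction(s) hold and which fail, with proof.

Only the forward implication holds.

(→) If 198 ∣ k, write k = 198q. Since 198 = 33·6, k = 6·(33q), so 6 ∣ k; and since 198 = 18·11, k = 11·(18q), so 11 ∣ k.

(←) This fails: take k = 66. Both 6 ∣ 66 and 11 ∣ 66, yet 66 is not a multiple of 198 (since 66 = 0·198 + 66), so 198 ∤ 66.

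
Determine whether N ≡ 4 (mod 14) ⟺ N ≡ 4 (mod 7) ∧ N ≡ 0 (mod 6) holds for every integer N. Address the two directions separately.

(⇒) This fails: N = 32 gives 32 ≡ 4 (mod 14) but 32 ≡ 2 (mod 6), so the conjunction on the right does not hold.

(⇐) Conversely, if N ≡ 4 (mod 7) and N ≡ 0 (mod 6), then by the Chinese remainder theorem N ≡ 18 (mod 42). Since 18 ≡ 4 (mod 14) and 14 ∣ 42, we get N ≡ 4 (mod 14).

Only the converse holds.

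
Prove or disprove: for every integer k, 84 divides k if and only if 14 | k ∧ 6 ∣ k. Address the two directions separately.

Only the forward direction holds.

[⇒] If 84 ∣ k, write k = 84q. Since 84 = 6·14, k = 14·(6q), so 14 ∣ k; and since 84 = 14·6, k = 6·(14q), so 6 ∣ k.

[⇐] This fails: take k = 42. Both 14 ∣ 42 and 6 ∣ 42, yet 42 is not a multiple of 84 (since 42 = 0·84 + 42), so 84 ∤ 42.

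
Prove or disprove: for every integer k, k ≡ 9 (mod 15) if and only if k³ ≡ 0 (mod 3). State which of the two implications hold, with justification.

(→) Suppose k ≡ 9 (mod 15). Then k³ ≡ 9³ = 729 (mod 15), and since 3 ∣ 15, also k³ ≡ 0 (mod 3).

(←) This fails: take k = 0. Then 0³ = 0 ≡ 0 (mod 3), yet 0 ≡ 0 (mod 15), not 9.

The forward direction holds; the converse fails.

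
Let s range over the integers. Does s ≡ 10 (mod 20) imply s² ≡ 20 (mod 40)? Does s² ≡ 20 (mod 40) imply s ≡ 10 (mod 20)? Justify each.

Forward direction. Suppose s ≡ 10 (mod 20). Working modulo 40, s ∈ {10, 30}; for each such r, r² ≡ 20 (mod 40).

Converse. The residues r modulo 40 with r² ≡ 20 (mod 40) are exactly {10, 30}, and each is ≡ 10 (mod 20).

Equivalent; both directions hold.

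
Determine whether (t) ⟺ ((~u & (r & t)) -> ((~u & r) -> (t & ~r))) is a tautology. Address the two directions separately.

(⟹) This fails. Under u = F, r = T, t = T, the left side is true but the right side is false.

(⟸) This fails. Under u = F, r = F, t = F, the left side is false but the right side is true.

Neither direction holds.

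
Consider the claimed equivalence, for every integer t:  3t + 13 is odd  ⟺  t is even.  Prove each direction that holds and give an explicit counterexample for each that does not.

Equivalent; both directions hold.

(←) Suppose t is even; write t = 2j. Then 3t + 13 = 3·(2j) + 13 = 2·3j + 13, which is odd.

(→) Suppose 3t + 13 is odd. Since 3 is odd, 3t and t have the same parity, so 3t + 13 ≡ t + 13 (mod 2). As 13 is odd, 3t + 13 is odd exactly when t is even. Thus t is even.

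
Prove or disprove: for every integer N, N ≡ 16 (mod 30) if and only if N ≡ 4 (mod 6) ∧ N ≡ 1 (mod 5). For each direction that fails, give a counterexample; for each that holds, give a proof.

[⇒] Suppose N ≡ 16 (mod 30); write N = 30j + 16. Since 6 ∣ 30, reducing mod 6 gives N ≡ 16 ≡ 4 (mod 6); since 5 ∣ 30, reducing mod 5 gives N ≡ 16 ≡ 1 (mod 5).

[⇐] Conversely, if N ≡ 4 (mod 6) and N ≡ 1 (mod 5), then by the Chinese remainder theorem N ≡ 16 (mod 30). This is exactly N ≡ 16 (mod 30).

The biconditional holds.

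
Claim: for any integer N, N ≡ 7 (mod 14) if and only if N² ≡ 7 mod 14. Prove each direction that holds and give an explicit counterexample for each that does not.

Both implications hold.

(→) Suppose N ≡ 7 (mod 14). Write N = 14j + 7. Then (14j + 7)² = 196j² + 196j + 49 = 14(14j² + 14j + 3) + 7, so N² ≡ 7 (mod 14).

(←) Conversely, suppose N² ≡ 7 (mod 14). The only residue r in {0, …, 13} with r² ≡ 7 (mod 14) is r = 7, so N ≡ 7 (mod 14).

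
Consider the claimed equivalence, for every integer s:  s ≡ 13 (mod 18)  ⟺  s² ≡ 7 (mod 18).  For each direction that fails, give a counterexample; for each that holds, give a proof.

(⇒) Suppose s ≡ 13 (mod 18). Write s = 18j + 13. Then (18j + 13)² = 324j² + 468j + 169 = 18(18j² + 26j + 9) + 7, so s² ≡ 7 (mod 18).

(⇐) This fails: take s = 5. Then 5² = 25 ≡ 7 (mod 18), yet 5 ≡ 5 (mod 18), not 13.

The forward direction holds; the converse fails.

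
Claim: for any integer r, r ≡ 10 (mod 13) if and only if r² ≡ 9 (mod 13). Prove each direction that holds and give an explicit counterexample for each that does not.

Forward direction. Suppose r ≡ 10 (mod 13). Write r = 13j + 10. Then (13j + 10)² = 169j² + 260j + 100 = 13(13j² + 20j + 7) + 9, so r² ≡ 9 (mod 13).

Converse. This fails: take r = 3. Then 3² = 9 ≡ 9 (mod 13), yet 3 ≡ 3 (mod 13), not 10.

Only the forward implication holds.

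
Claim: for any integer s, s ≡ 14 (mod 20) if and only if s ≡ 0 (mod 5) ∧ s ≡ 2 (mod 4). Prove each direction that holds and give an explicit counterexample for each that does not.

(⟹) This fails: s = 14 gives 14 ≡ 14 (mod 20) but 14 ≡ 4 (mod 5), so the conjunction on the right does not hold.

(⟸) This fails: s = 10 satisfies both congruences on the right (10 ≡ 0 mod 5 and 10 ≡ 2 mod 4) yet 10 ≡ 10 (mod 20), not 14.

Neither implication holds.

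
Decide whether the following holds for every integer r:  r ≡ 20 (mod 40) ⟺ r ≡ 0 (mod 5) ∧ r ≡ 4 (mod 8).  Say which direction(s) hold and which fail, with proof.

Both implications hold.

(⟹) Suppose r ≡ 20 (mod 40); write r = 40j + 20. Since 5 ∣ 40, reducing mod 5 gives r ≡ 20 ≡ 0 (mod 5); since 8 ∣ 40, reducing mod 8 gives r ≡ 20 ≡ 4 (mod 8).

(⟸) Conversely, if r ≡ 0 (mod 5) and r ≡ 4 (mod 8), then by the Chinese remainder theorem r ≡ 20 (mod 40). This is exactly r ≡ 20 (mod 40).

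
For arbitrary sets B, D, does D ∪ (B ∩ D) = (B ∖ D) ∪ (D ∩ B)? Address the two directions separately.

(⟹) This inclusion fails. Take B = ∅, D = {1}; then 1 ∈ D ∪ (B ∩ D) but 1 ∉ (B ∖ D) ∪ (D ∩ B).

(⟸) This inclusion fails. Take B = {1}, D = ∅; then 1 ∈ (B ∖ D) ∪ (D ∩ B) but 1 ∉ D ∪ (B ∩ D).

Neither inclusion holds.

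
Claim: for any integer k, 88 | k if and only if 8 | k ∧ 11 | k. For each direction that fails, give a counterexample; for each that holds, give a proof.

[⇐] Suppose 8 ∣ k and 11 ∣ k. Any common multiple of 8 and 11 is a multiple of their lcm; here gcd(8, 11) = 1, so lcm(8, 11) = 8·11 = 88, so 88 ∣ k.

[⇒] If 88 ∣ k, write k = 88q. Since 88 = 11·8, k = 8·(11q), so 8 ∣ k; and since 88 = 8·11, k = 11·(8q), so 11 ∣ k.

Both directions hold.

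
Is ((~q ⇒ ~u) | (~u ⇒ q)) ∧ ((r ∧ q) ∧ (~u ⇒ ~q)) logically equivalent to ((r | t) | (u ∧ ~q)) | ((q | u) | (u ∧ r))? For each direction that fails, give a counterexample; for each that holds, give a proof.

Converse. This fails. Under r = T, u = F, t = F, q = F, the left side is false but the right side is true.

Forward direction. Assume the antecedent. If r is true, the consequent reduces to true regardless of the other variables. If r is false, the antecedent cannot hold. Either way the consequent holds.

Only the forward direction holds.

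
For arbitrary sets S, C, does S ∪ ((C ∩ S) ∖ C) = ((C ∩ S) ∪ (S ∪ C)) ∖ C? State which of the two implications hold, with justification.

(⊇) Let x ∈ ((C ∩ S) ∪ (S ∪ C)) ∖ C. Then x ∈ S and x ∉ C, from which x ∈ S ∪ ((C ∩ S) ∖ C).

(⊆) This inclusion fails. Take S = {1}, C = {1}; then 1 ∈ S ∪ ((C ∩ S) ∖ C) but 1 ∉ ((C ∩ S) ∪ (S ∪ C)) ∖ C.

(⊆) fails; (⊇) holds.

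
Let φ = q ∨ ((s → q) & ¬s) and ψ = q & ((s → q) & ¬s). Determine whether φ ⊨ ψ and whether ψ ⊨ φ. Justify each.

(⇒) This fails. Under s = F, q = F, the left side is true but the right side is false.

(⇐) Assume the antecedent. If s is true, the antecedent cannot hold. If s is false, q ∨ ((s → q) & ¬s) reduces to true regardless of the other variables. Either way q ∨ ((s → q) & ¬s) holds.

Only the converse holds.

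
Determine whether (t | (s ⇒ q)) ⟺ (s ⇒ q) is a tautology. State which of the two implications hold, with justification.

The forward direction fails; the converse holds.

[⇐] Assume the antecedent. If s is true, the antecedent forces (s = T, q = T, t = F) or (s = T, q = T, t = T), and t | (s ⇒ q) holds there. If s is false, t | (s ⇒ q) reduces to true regardless of the other variables. Either way t | (s ⇒ q) holds.

[⇒] This fails. Under s = T, q = F, t = T, the left side is true but the right side is false.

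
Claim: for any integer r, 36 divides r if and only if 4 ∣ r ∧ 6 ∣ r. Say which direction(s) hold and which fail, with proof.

The forward direction holds; the converse fails.

(→) If 36 ∣ r, write r = 36q. Since 36 = 9·4, r = 4·(9q), so 4 ∣ r; and since 36 = 6·6, r = 6·(6q), so 6 ∣ r.

(←) This fails: take r = 12. Both 4 ∣ 12 and 6 ∣ 12, yet 12 is not a multiple of 36 (since 12 = 0·36 + 12), so 36 ∤ 12.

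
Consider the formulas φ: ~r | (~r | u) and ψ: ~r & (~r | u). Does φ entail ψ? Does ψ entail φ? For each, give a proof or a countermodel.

(⟹) This fails. Under r = T, u = T, the left side is true but the right side is false.

(⟸) Assume the antecedent. If r is true, the antecedent cannot hold. If r is false, ~r | (~r | u) reduces to true regardless of the other variables. Either way ~r | (~r | u) holds.

(⇒) fails; (⇐) holds.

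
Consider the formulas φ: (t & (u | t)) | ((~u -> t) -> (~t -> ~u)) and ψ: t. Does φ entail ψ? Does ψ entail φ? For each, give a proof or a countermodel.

(⇒) This fails. Under u = F, t = F, the left side is true but the right side is false.

(⇐) Assume the antecedent. If u is true, the antecedent forces (u = T, t = T), and the consequent holds there. If u is false, the consequent reduces to true regardless of the other variables. Either way the consequent holds.

The forward direction fails; the converse holds.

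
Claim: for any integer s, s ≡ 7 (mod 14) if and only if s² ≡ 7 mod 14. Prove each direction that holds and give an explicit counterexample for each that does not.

Equivalent; both directions hold.

Forward direction. Suppose s ≡ 7 (mod 14). Write s = 14j + 7. Then (14j + 7)² = 196j² + 196j + 49 = 14(14j² + 14j + 3) + 7, so s² ≡ 7 (mod 14).

Converse. Suppose s² ≡ 7 (mod 14). The only residue r in {0, …, 13} with r² ≡ 7 (mod 14) is r = 7, so s ≡ 7 (mod 14).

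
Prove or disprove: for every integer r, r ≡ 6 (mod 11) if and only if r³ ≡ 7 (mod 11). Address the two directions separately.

(⇒) Suppose r ≡ 6 (mod 11). Write r = 11j + 6. Then (11j + 6)³ = 1331j³ + 2178j² + 1188j + 216 = 11(121j³ + 198j² + 108j + 19) + 7, so r³ ≡ 7 (mod 11).

(⇐) Conversely, suppose r³ ≡ 7 (mod 11). The only residue r in {0, …, 10} with r³ ≡ 7 (mod 11) is r = 6, so r ≡ 6 (mod 11).

Both directions hold; the statement is true.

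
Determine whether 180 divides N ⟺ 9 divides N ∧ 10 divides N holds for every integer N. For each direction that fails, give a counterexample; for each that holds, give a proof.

(⟹) If 180 ∣ N, write N = 180q. Since 180 = 20·9, N = 9·(20q), so 9 ∣ N; and since 180 = 18·10, N = 10·(18q), so 10 ∣ N.

(⟸) This fails: take N = 90. Both 9 ∣ 90 and 10 ∣ 90, yet 90 is not a multiple of 180 (since 90 = 0·180 + 90), so 180 ∤ 90.

The forward direction holds; the converse fails.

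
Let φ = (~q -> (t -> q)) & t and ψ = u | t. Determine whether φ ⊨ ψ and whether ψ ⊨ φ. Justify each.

Only the forward implication holds.

[⇒] Assume the antecedent. If t is true, u | t reduces to true regardless of the other variables. If t is false, the antecedent cannot hold. Either way u | t holds.

[⇐] This fails. Under t = T, q = F, u = F, the left side is false but the right side is true.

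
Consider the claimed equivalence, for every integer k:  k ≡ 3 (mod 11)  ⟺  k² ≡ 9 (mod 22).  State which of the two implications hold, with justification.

(⇒) fails and (⇐) fails.

(⇒) This fails: take k = 14. Then 14 ≡ 3 (mod 11), but 14² = 196 ≡ 20 (mod 22), not 9.

(⇐) This fails: take k = 19. Then 19² = 361 ≡ 9 (mod 22), yet 19 ≡ 8 (mod 11), not 3.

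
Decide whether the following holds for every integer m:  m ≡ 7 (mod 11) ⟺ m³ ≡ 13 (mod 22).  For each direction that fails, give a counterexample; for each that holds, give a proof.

(⇒) fails; (⇐) holds.

Forward direction. This fails: take m = 18. Then 18 ≡ 7 (mod 11), but 18³ = 5832 ≡ 2 (mod 22), not 13.

Converse. The residues r modulo 22 with r³ ≡ 13 (mod 22) are exactly {7}, and each is ≡ 7 (mod 11).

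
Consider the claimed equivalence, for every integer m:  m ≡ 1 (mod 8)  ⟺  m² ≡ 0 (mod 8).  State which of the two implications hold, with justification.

Both directions fail.

[⇒] This fails: take m = 1. Then 1 ≡ 1 (mod 8), but 1² = 1 ≡ 1 (mod 8), not 0.

[⇐] This fails: take m = 0. Then 0² = 0 ≡ 0 (mod 8), yet 0 ≡ 0 (mod 8), not 1.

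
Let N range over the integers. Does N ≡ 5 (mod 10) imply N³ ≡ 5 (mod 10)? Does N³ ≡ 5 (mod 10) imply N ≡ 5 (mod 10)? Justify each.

Equivalent; both directions hold.

Forward direction. Suppose N ≡ 5 (mod 10). Write N = 10j + 5. Then (10j + 5)³ = 1000j³ + 1500j² + 750j + 125 = 10(100j³ + 150j² + 75j + 12) + 5, so N³ ≡ 5 (mod 10).

Converse. Suppose N³ ≡ 5 (mod 10). The only residue r in {0, …, 9} with r³ ≡ 5 (mod 10) is r = 5, so N ≡ 5 (mod 10).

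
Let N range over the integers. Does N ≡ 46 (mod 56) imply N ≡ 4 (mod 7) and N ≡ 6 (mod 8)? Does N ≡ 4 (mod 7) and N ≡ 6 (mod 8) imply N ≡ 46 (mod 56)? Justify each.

Equivalent; both directions hold.

[⇒] Suppose N ≡ 46 (mod 56); write N = 56j + 46. Since 7 ∣ 56, reducing mod 7 gives N ≡ 46 ≡ 4 (mod 7); since 8 ∣ 56, reducing mod 8 gives N ≡ 46 ≡ 6 (mod 8).

[⇐] Conversely, if N ≡ 4 (mod 7) and N ≡ 6 (mod 8), then by the Chinese remainder theorem N ≡ 46 (mod 56). This is exactly N ≡ 46 (mod 56).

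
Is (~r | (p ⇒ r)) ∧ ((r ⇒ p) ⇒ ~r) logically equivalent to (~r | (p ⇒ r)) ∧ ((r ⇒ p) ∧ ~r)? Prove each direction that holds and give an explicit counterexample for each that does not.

[⇒] This fails. Under p = F, r = T, the left side is true but the right side is false.

[⇐] Assume the antecedent. If p is true, the antecedent forces (p = T, r = F), and the consequent holds there. If p is false, the consequent reduces to true regardless of the other variables. Either way the consequent holds.

The forward direction fails; the converse holds.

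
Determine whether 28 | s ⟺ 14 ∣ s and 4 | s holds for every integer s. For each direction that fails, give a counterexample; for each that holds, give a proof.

Both directions hold.

[⇒] If 28 ∣ s, write s = 28q. Since 28 = 2·14, s = 14·(2q), so 14 ∣ s; and since 28 = 7·4, s = 4·(7q), so 4 ∣ s.

[⇐] Suppose 14 ∣ s and 4 ∣ s. Any common multiple of 14 and 4 is a multiple of their lcm; here lcm(14, 4) = 14·4/gcd(14, 4) = 56/2 = 28, so 28 ∣ s.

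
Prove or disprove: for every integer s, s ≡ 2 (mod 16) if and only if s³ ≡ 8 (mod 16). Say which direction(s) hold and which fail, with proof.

Not equivalent: only (⇒) holds.

(→) Suppose s ≡ 2 (mod 16). Write s = 16j + 2. Then (16j + 2)³ = 4096j³ + 1536j² + 192j + 8 = 16(256j³ + 96j² + 12j) + 8, so s³ ≡ 8 (mod 16).

(←) This fails: take s = 6. Then 6³ = 216 ≡ 8 (mod 16), yet 6 ≡ 6 (mod 16), not 2.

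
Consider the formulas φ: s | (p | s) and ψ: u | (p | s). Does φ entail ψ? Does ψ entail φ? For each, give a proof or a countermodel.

Forward direction. Assume the antecedent. If p is true, u | (p | s) reduces to true regardless of the other variables. If p is false, the antecedent forces (p = F, u = F, s = T) or (p = F, u = T, s = T), and u | (p | s) holds there. Either way u | (p | s) holds.

Converse. This fails. Under p = F, u = T, s = F, the left side is false but the right side is true.

Only the forward implication holds.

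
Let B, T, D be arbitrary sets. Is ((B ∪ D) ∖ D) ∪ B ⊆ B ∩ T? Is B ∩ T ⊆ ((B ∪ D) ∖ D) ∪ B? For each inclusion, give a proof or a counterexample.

(⊆) fails; (⊇) holds.

(⟸) Let x ∈ B ∩ T. Then either x ∈ B ∩ T and x ∉ D; or x ∈ B ∩ T ∩ D. In each case x ∈ ((B ∪ D) ∖ D) ∪ B, so B ∩ T ⊆ ((B ∪ D) ∖ D) ∪ B.

(⟹) This inclusion fails. Take B = {1}, T = ∅, D = ∅; then 1 ∈ ((B ∪ D) ∖ D) ∪ B but 1 ∉ B ∩ T.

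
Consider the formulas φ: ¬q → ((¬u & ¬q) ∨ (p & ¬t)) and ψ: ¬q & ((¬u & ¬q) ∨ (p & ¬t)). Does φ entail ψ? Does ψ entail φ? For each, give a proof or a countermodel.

(⇐) Assume the antecedent. If u is true, the antecedent forces (q = F, p = T, u = T, t = F), and ¬q → ((¬u & ¬q) ∨ (p & ¬t)) holds there. If u is false, ¬q → ((¬u & ¬q) ∨ (p & ¬t)) reduces to true regardless of the other variables. Either way ¬q → ((¬u & ¬q) ∨ (p & ¬t)) holds.

(⇒) This fails. Under q = T, p = F, u = F, t = F, the left side is true but the right side is false.

Not equivalent: only (⇐) holds.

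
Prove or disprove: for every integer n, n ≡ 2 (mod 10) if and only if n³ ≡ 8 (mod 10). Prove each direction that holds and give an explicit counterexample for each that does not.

Both directions hold; the statement is true.

[⇒] Suppose n ≡ 2 (mod 10). Write n = 10j + 2. Then (10j + 2)³ = 1000j³ + 600j² + 120j + 8 = 10(100j³ + 60j² + 12j) + 8, so n³ ≡ 8 (mod 10).

[⇐] Conversely, suppose n³ ≡ 8 (mod 10). The only residue r in {0, …, 9} with r³ ≡ 8 (mod 10) is r = 2, so n ≡ 2 (mod 10).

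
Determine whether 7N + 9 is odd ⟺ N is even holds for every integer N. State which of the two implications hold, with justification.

(⇐) Suppose N is even; write N = 2j. Then 7N + 9 = 7·(2j) + 9 = 2·7j + 9, which is odd.

(⇒) Suppose 7N + 9 is odd. Since 7 is odd, 7N and N have the same parity, so 7N + 9 ≡ N + 9 (mod 2). As 9 is odd, 7N + 9 is odd exactly when N is even. Thus N is even.

Both directions hold; the statement is true.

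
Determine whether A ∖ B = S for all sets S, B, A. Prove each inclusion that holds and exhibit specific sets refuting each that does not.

(⊆) fails and (⊇) fails.

Forward inclusion. This inclusion fails. Take S = ∅, B = ∅, A = {1}; then 1 ∈ A ∖ B but 1 ∉ S.

Reverse inclusion. This inclusion fails. Take S = {1}, B = ∅, A = ∅; then 1 ∈ S but 1 ∉ A ∖ B.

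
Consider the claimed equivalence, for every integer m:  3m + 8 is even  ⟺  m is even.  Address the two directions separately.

Both implications hold.

(⇒) Suppose 3m + 8 is even. Since 3 is odd, 3m and m have the same parity, so 3m + 8 ≡ m + 8 (mod 2). As 8 is even, 3m + 8 is even exactly when m is even. Thus m is even.

(⇐) Conversely, suppose m is even; write m = 2j. Then 3m + 8 = 3·(2j) + 8 = 2·3j + 8, which is even.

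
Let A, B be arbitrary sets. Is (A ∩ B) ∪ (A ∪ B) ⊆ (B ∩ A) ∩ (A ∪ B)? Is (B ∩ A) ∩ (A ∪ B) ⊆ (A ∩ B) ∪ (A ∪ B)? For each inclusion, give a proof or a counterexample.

(⊆) fails; (⊇) holds.

(⟹) This inclusion fails. Take A = {1}, B = ∅; then 1 ∈ (A ∩ B) ∪ (A ∪ B) but 1 ∉ (B ∩ A) ∩ (A ∪ B).

(⟸) Let x ∈ (B ∩ A) ∩ (A ∪ B). Then x ∈ A ∩ B, from which x ∈ (A ∩ B) ∪ (A ∪ B).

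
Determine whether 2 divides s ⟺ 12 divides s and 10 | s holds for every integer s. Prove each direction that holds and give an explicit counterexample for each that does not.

Forward direction. This fails: take s = 2. Certainly 2 ∣ 2, but 12 ∤ 2.

Converse. Suppose 12 ∣ s and 10 ∣ s. Any common multiple of 12 and 10 is a multiple of their lcm; here lcm(12, 10) = 12·10/gcd(12, 10) = 120/2 = 60, so 60 ∣ s. Since 2 ∣ 60, it follows that 2 ∣ s.

Not equivalent: only (⇐) holds.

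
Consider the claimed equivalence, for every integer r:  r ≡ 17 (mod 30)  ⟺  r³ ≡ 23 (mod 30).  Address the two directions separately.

Forward direction. Suppose r ≡ 17 (mod 30). Write r = 30j + 17. Then (30j + 17)³ = 27000j³ + 45900j² + 26010j + 4913 = 30(900j³ + 1530j² + 867j + 163) + 23, so r³ ≡ 23 (mod 30).

Converse. Suppose r³ ≡ 23 (mod 30). The only residue r in {0, …, 29} with r³ ≡ 23 (mod 30) is r = 17, so r ≡ 17 (mod 30).

Both directions hold; the statement is true.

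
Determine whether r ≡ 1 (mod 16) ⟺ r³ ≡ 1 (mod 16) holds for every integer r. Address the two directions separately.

(⟹) Suppose r ≡ 1 (mod 16). Write r = 16j + 1. Then (16j + 1)³ = 4096j³ + 768j² + 48j + 1 = 16(256j³ + 48j² + 3j) + 1, so r³ ≡ 1 (mod 16).

(⟸) Conversely, suppose r³ ≡ 1 (mod 16). The only residue r in {0, …, 15} with r³ ≡ 1 (mod 16) is r = 1, so r ≡ 1 (mod 16).

Both directions hold.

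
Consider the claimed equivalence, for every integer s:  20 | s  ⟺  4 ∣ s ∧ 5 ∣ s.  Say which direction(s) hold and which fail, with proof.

Both directions hold; the statement is true.

(⇒) If 20 ∣ s, write s = 20q. Since 20 = 5·4, s = 4·(5q), so 4 ∣ s; and since 20 = 4·5, s = 5·(4q), so 5 ∣ s.

(⇐) Suppose 4 ∣ s and 5 ∣ s. Any common multiple of 4 and 5 is a multiple of their lcm; here gcd(4, 5) = 1, so lcm(4, 5) = 4·5 = 20, so 20 ∣ s.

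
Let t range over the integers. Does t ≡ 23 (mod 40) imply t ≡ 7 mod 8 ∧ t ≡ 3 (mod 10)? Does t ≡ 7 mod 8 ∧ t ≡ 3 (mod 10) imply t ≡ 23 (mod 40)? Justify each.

Equivalent; both directions hold.

(⟹) Suppose t ≡ 23 (mod 40); write t = 40j + 23. Since 8 ∣ 40, reducing mod 8 gives t ≡ 23 ≡ 7 (mod 8); since 10 ∣ 40, reducing mod 10 gives t ≡ 23 ≡ 3 (mod 10).

(⟸) Conversely, if t ≡ 7 (mod 8) and t ≡ 3 (mod 10), then by the Chinese remainder theorem t ≡ 23 (mod 40). This is exactly t ≡ 23 (mod 40).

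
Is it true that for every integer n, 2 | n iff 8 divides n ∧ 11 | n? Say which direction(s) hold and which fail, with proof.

(⇐) Suppose 8 ∣ n and 11 ∣ n. Any common multiple of 8 and 11 is a multiple of their lcm; here gcd(8, 11) = 1, so lcm(8, 11) = 8·11 = 88, so 88 ∣ n. Since 2 ∣ 88, it follows that 2 ∣ n.

(⇒) This fails: take n = 2. Certainly 2 ∣ 2, but 8 ∤ 2.

Only the converse holds.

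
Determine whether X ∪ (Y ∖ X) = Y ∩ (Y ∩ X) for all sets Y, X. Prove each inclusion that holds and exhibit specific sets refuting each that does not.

(⊆) fails; (⊇) holds.

(⊆) This inclusion fails. Take Y = {1}, X = ∅; then 1 ∈ X ∪ (Y ∖ X) but 1 ∉ Y ∩ (Y ∩ X).

(⊇) Let x ∈ Y ∩ (Y ∩ X). Then x ∈ Y ∩ X, from which x ∈ X ∪ (Y ∖ X).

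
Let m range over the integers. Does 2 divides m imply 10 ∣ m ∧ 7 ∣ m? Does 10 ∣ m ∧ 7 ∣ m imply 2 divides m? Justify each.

Forward direction. This fails: take m = 2. Certainly 2 ∣ 2, but 10 ∤ 2.

Converse. Suppose 10 ∣ m and 7 ∣ m. Any common multiple of 10 and 7 is a multiple of their lcm; here gcd(10, 7) = 1, so lcm(10, 7) = 10·7 = 70, so 70 ∣ m. Since 2 ∣ 70, it follows that 2 ∣ m.

Not equivalent: only (⇐) holds.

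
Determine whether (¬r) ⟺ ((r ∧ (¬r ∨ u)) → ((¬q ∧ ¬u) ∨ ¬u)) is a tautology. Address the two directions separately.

(⇐) This fails. Under q = F, u = F, r = T, the left side is false but the right side is true.

(⇒) Assume the antecedent. If q is true, the antecedent forces (q = T, u = F, r = F) or (q = T, u = T, r = F), and the consequent holds there. If q is false, the antecedent forces (q = F, u = F, r = F) or (q = F, u = T, r = F), and the consequent holds there. Either way the consequent holds.

The forward direction holds; the converse fails.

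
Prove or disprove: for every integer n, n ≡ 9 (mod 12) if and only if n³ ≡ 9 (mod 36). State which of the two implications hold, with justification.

(⇒) Suppose n ≡ 9 (mod 12). Working modulo 36, n ∈ {9, 21, 33}; for each such r, r³ ≡ 9 (mod 36).

(⇐) Conversely, the residues r modulo 36 with r³ ≡ 9 (mod 36) are exactly {9, 21, 33}, and each is ≡ 9 (mod 12).

Both directions hold.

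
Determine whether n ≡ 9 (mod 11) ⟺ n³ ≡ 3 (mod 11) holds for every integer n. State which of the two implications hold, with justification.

Both directions hold; the statement is true.

(⇒) Suppose n ≡ 9 (mod 11). Write n = 11j + 9. Then (11j + 9)³ = 1331j³ + 3267j² + 2673j + 729 = 11(121j³ + 297j² + 243j + 66) + 3, so n³ ≡ 3 (mod 11).

(⇐) Conversely, suppose n³ ≡ 3 (mod 11). The only residue r in {0, …, 10} with r³ ≡ 3 (mod 11) is r = 9, so n ≡ 9 (mod 11).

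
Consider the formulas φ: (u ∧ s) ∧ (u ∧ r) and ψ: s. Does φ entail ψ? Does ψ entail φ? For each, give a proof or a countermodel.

(⇒) Assume the antecedent. If u is true, the antecedent forces (u = T, r = T, s = T), and s holds there. If u is false, the antecedent cannot hold. Either way s holds.

(⇐) This fails. Under u = F, r = F, s = T, the left side is false but the right side is true.

Only the forward implication holds.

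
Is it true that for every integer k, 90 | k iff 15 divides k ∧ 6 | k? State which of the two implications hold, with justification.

Not equivalent: only (⇒) holds.

(⇐) This fails: take k = 30. Both 15 ∣ 30 and 6 ∣ 30, yet 30 is not a multiple of 90 (since 30 = 0·90 + 30), so 90 ∤ 30.

(⇒) If 90 ∣ k, write k = 90q. Since 90 = 6·15, k = 15·(6q), so 15 ∣ k; and since 90 = 15·6, k = 6·(15q), so 6 ∣ k.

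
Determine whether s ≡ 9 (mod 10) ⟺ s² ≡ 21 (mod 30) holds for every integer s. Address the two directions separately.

(→) This fails: take s = 19. Then 19 ≡ 9 (mod 10), but 19² = 361 ≡ 1 (mod 30), not 21.

(←) This fails: take s = 21. Then 21² = 441 ≡ 21 (mod 30), yet 21 ≡ 1 (mod 10), not 9.

(⇒) fails and (⇐) fails.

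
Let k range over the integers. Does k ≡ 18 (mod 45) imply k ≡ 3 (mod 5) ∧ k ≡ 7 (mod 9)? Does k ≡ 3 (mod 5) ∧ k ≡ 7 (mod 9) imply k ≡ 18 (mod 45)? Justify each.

Neither implication holds.

(⇒) This fails: k = 18 gives 18 ≡ 18 (mod 45) but 18 ≡ 0 (mod 9), so the conjunction on the right does not hold.

(⇐) This fails: k = 43 satisfies both congruences on the right (43 ≡ 3 mod 5 and 43 ≡ 7 mod 9) yet 43 ≡ 43 (mod 45), not 18.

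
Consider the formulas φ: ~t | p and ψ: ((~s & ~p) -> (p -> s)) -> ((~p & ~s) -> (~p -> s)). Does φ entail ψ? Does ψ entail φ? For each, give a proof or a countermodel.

(⟹) This fails. Under s = F, t = F, p = F, the left side is true but the right side is false.

(⟸) This fails. Under s = T, t = T, p = F, the left side is false but the right side is true.

(⇒) fails and (⇐) fails.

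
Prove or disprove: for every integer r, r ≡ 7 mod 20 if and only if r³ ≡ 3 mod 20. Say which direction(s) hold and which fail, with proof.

Both implications hold.

(←) Suppose r³ ≡ 3 (mod 20). The only residue r in {0, …, 19} with r³ ≡ 3 (mod 20) is r = 7, so r ≡ 7 (mod 20).

(→) Suppose r ≡ 7 mod 20. Write r = 20j + 7. Then (20j + 7)³ = 8000j³ + 8400j² + 2940j + 343 = 20(400j³ + 420j² + 147j + 17) + 3, so r³ ≡ 3 (mod 20).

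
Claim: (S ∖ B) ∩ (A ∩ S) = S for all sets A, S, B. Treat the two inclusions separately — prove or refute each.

The sets are not equal: only the forward inclusion holds.

Reverse inclusion. This inclusion fails. Take A = ∅, S = {1}, B = ∅; then 1 ∈ S but 1 ∉ (S ∖ B) ∩ (A ∩ S).

Forward inclusion. Let x ∈ (S ∖ B) ∩ (A ∩ S). Then x ∈ A ∩ S and x ∉ B, from which x ∈ S.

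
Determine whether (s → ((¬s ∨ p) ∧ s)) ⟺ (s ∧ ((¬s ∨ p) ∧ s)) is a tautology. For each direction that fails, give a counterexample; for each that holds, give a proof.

(⇒) This fails. Under s = F, p = F, the left side is true but the right side is false.

(⇐) Assume the antecedent. If s is true, the antecedent forces (s = T, p = T), and s → ((¬s ∨ p) ∧ s) holds there. If s is false, the antecedent cannot hold. Either way s → ((¬s ∨ p) ∧ s) holds.

Only the converse holds.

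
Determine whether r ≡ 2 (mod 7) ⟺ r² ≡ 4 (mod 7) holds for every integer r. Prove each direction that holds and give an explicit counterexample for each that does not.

(→) Suppose r ≡ 2 (mod 7). Write r = 7j + 2. Then (7j + 2)² = 49j² + 28j + 4 = 7(7j² + 4j) + 4, so r² ≡ 4 (mod 7).

(←) This fails: take r = 5. Then 5² = 25 ≡ 4 (mod 7), yet 5 ≡ 5 (mod 7), not 2.

Only the forward implication holds.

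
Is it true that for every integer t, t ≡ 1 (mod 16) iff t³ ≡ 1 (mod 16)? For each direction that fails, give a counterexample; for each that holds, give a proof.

The biconditional holds.

(⟹) Suppose t ≡ 1 (mod 16). Write t = 16j + 1. Then (16j + 1)³ = 4096j³ + 768j² + 48j + 1 = 16(256j³ + 48j² + 3j) + 1, so t³ ≡ 1 (mod 16).

(⟸) Conversely, suppose t³ ≡ 1 (mod 16). The only residue r in {0, …, 15} with r³ ≡ 1 (mod 16) is r = 1, so t ≡ 1 (mod 16).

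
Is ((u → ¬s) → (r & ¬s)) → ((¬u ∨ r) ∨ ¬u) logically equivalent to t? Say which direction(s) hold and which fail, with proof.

(⟹) This fails. Under r = F, t = F, u = F, s = F, the left side is true but the right side is false.

(⟸) This fails. Under r = F, t = T, u = T, s = T, the left side is false but the right side is true.

Both directions fail.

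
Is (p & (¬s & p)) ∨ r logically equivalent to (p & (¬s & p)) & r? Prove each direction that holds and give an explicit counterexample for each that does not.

(⟹) This fails. Under r = T, s = F, p = F, the left side is true but the right side is false.

(⟸) Assume the antecedent. If r is true, (p & (¬s & p)) ∨ r reduces to true regardless of the other variables. If r is false, the antecedent cannot hold. Either way (p & (¬s & p)) ∨ r holds.

The forward direction fails; the converse holds.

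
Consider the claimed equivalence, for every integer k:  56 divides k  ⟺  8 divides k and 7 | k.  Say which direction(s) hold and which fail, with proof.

Both implications hold.

[⇒] If 56 ∣ k, write k = 56q. Since 56 = 7·8, k = 8·(7q), so 8 ∣ k; and since 56 = 8·7, k = 7·(8q), so 7 ∣ k.

[⇐] Suppose 8 ∣ k and 7 ∣ k. Any common multiple of 8 and 7 is a multiple of their lcm; here gcd(8, 7) = 1, so lcm(8, 7) = 8·7 = 56, so 56 ∣ k.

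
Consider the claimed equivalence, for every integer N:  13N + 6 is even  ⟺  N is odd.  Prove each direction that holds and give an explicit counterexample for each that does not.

Neither implication holds.

(⇒) This fails: N = 0 gives 13N + 6 = 6, which is even, but 0 is even, not odd.

(⇐) This also fails: N = 3 is odd, but 13N + 6 = 45 is odd, not even.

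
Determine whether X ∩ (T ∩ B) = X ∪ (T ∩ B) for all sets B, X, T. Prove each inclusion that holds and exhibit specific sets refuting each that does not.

The sets are not equal: only the forward inclusion holds.

(⊇) This inclusion fails. Take B = ∅, X = {1}, T = ∅; then 1 ∈ X ∪ (T ∩ B) but 1 ∉ X ∩ (T ∩ B).

(⊆) Let x ∈ X ∩ (T ∩ B). Then x ∈ B ∩ X ∩ T, from which x ∈ X ∪ (T ∩ B).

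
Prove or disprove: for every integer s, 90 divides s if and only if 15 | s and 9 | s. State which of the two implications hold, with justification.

(⇒) holds; (⇐) fails.

(⇒) If 90 ∣ s, write s = 90q. Since 90 = 6·15, s = 15·(6q), so 15 ∣ s; and since 90 = 10·9, s = 9·(10q), so 9 ∣ s.

(⇐) This fails: take s = 45. Both 15 ∣ 45 and 9 ∣ 45, yet 45 is not a multiple of 90 (since 45 = 0·90 + 45), so 90 ∤ 45.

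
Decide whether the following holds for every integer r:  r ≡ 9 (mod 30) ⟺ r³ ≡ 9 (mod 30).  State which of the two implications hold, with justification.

Equivalent; both directions hold.

Forward direction. Suppose r ≡ 9 (mod 30). Write r = 30j + 9. Then (30j + 9)³ = 27000j³ + 24300j² + 7290j + 729 = 30(900j³ + 810j² + 243j + 24) + 9, so r³ ≡ 9 (mod 30).

Converse. Suppose r³ ≡ 9 (mod 30). The only residue r in {0, …, 29} with r³ ≡ 9 (mod 30) is r = 9, so r ≡ 9 (mod 30).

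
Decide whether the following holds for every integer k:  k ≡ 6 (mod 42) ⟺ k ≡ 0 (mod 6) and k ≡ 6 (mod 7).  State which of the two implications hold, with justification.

Both directions hold; the statement is true.

(⇐) If k ≡ 0 (mod 6) and k ≡ 6 (mod 7), then by the Chinese remainder theorem k ≡ 6 (mod 42). This is exactly k ≡ 6 (mod 42).

(⇒) Suppose k ≡ 6 (mod 42); write k = 42j + 6. Since 6 ∣ 42, reducing mod 6 gives k ≡ 6 ≡ 0 (mod 6); since 7 ∣ 42, reducing mod 7 gives k ≡ 6 (mod 7).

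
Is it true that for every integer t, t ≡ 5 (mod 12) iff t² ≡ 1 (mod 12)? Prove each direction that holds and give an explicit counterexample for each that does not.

Converse. This fails: take t = 1. Then 1² = 1 ≡ 1 (mod 12), yet 1 ≡ 1 (mod 12), not 5.

Forward direction. Suppose t ≡ 5 (mod 12). Write t = 12j + 5. Then (12j + 5)² = 144j² + 120j + 25 = 12(12j² + 10j + 2) + 1, so t² ≡ 1 (mod 12).

The forward direction holds; the converse fails.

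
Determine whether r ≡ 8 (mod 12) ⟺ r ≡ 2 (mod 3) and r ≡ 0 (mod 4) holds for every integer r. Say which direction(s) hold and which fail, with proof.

(⟹) Suppose r ≡ 8 (mod 12); write r = 12j + 8. Since 3 ∣ 12, reducing mod 3 gives r ≡ 8 ≡ 2 (mod 3); since 4 ∣ 12, reducing mod 4 gives r ≡ 8 ≡ 0 (mod 4).

(⟸) Conversely, if r ≡ 2 (mod 3) and r ≡ 0 (mod 4), then by the Chinese remainder theorem r ≡ 8 (mod 12). This is exactly r ≡ 8 (mod 12).

Both implications hold.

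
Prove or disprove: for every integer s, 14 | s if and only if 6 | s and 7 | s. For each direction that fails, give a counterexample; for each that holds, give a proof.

(⟹) This fails: take s = 14. Certainly 14 ∣ 14, but 6 ∤ 14.

(⟸) Suppose 6 ∣ s and 7 ∣ s. Any common multiple of 6 and 7 is a multiple of their lcm; here gcd(6, 7) = 1, so lcm(6, 7) = 6·7 = 42, so 42 ∣ s. Since 14 ∣ 42, it follows that 14 ∣ s.

(⇒) fails; (⇐) holds.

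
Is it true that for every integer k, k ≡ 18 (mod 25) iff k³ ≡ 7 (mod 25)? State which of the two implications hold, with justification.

Both directions hold; the statement is true.

(→) Suppose k ≡ 18 (mod 25). Write k = 25j + 18. Then (25j + 18)³ = 15625j³ + 33750j² + 24300j + 5832 = 25(625j³ + 1350j² + 972j + 233) + 7, so k³ ≡ 7 (mod 25).

(←) Conversely, suppose k³ ≡ 7 (mod 25). The only residue r in {0, …, 24} with r³ ≡ 7 (mod 25) is r = 18, so k ≡ 18 (mod 25).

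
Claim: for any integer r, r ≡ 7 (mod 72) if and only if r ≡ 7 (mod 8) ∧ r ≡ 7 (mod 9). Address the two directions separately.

The biconditional holds.

[⇒] Suppose r ≡ 7 (mod 72); write r = 72j + 7. Since 8 ∣ 72, reducing mod 8 gives r ≡ 7 (mod 8); since 9 ∣ 72, reducing mod 9 gives r ≡ 7 (mod 9).

[⇐] Conversely, if r ≡ 7 (mod 8) and r ≡ 7 (mod 9), then by the Chinese remainder theorem r ≡ 7 (mod 72). This is exactly r ≡ 7 (mod 72).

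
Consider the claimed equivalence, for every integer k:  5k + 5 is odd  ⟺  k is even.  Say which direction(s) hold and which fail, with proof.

[⇐] Suppose k is even; write k = 2j. Then 5k + 5 = 5·(2j) + 5 = 2·5j + 5, which is odd.

[⇒] Suppose 5k + 5 is odd. Since 5 is odd, 5k and k have the same parity, so 5k + 5 ≡ k + 5 (mod 2). As 5 is odd, 5k + 5 is odd exactly when k is even. Thus k is even.

Both implications hold.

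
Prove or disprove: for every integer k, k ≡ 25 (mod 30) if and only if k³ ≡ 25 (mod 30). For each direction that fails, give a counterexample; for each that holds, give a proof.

[⇐] Suppose k³ ≡ 25 (mod 30). The only residue r in {0, …, 29} with r³ ≡ 25 (mod 30) is r = 25, so k ≡ 25 (mod 30).

[⇒] Suppose k ≡ 25 (mod 30). Write k = 30j + 25. Then (30j + 25)³ = 27000j³ + 67500j² + 56250j + 15625 = 30(900j³ + 2250j² + 1875j + 520) + 25, so k³ ≡ 25 (mod 30).

Equivalent; both directions hold.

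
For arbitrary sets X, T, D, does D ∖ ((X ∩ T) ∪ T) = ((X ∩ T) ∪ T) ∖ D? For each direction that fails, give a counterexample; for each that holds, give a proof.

(⟹) This inclusion fails. Take X = ∅, T = ∅, D = {1}; then 1 ∈ D ∖ ((X ∩ T) ∪ T) but 1 ∉ ((X ∩ T) ∪ T) ∖ D.

(⟸) This inclusion fails. Take X = ∅, T = {1}, D = ∅; then 1 ∈ ((X ∩ T) ∪ T) ∖ D but 1 ∉ D ∖ ((X ∩ T) ∪ T).

(⊆) fails and (⊇) fails.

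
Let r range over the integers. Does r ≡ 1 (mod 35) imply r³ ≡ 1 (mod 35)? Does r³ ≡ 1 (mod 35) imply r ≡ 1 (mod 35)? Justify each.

(⇒) holds; (⇐) fails.

[⇒] Suppose r ≡ 1 (mod 35). Write r = 35j + 1. Then (35j + 1)³ = 42875j³ + 3675j² + 105j + 1 = 35(1225j³ + 105j² + 3j) + 1, so r³ ≡ 1 (mod 35).

[⇐] This fails: take r = 11. Then 11³ = 1331 ≡ 1 (mod 35), yet 11 ≡ 11 (mod 35), not 1.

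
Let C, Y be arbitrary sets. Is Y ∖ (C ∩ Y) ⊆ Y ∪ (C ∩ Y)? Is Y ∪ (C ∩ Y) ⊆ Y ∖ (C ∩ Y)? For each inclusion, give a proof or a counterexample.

The sets are not equal: only the forward inclusion holds.

Forward inclusion. Let x ∈ Y ∖ (C ∩ Y). Then x ∈ Y and x ∉ C, from which x ∈ Y ∪ (C ∩ Y).

Reverse inclusion. This inclusion fails. Take C = {1}, Y = {1}; then 1 ∈ Y ∪ (C ∩ Y) but 1 ∉ Y ∖ (C ∩ Y).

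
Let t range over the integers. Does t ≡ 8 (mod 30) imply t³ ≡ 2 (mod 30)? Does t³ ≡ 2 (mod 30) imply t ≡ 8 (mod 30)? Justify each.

The biconditional holds.

[⇒] Suppose t ≡ 8 (mod 30). Write t = 30j + 8. Then (30j + 8)³ = 27000j³ + 21600j² + 5760j + 512 = 30(900j³ + 720j² + 192j + 17) + 2, so t³ ≡ 2 (mod 30).

[⇐] Conversely, suppose t³ ≡ 2 (mod 30). The only residue r in {0, …, 29} with r³ ≡ 2 (mod 30) is r = 8, so t ≡ 8 (mod 30).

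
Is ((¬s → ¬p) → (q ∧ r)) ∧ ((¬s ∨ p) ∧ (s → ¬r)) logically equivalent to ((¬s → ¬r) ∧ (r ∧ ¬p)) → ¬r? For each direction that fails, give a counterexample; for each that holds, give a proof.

Only the forward direction holds.

(⇒) Assume the antecedent. If p is true, ((¬s → ¬r) ∧ (r ∧ ¬p)) → ¬r reduces to true regardless of the other variables. If p is false, the antecedent forces (p = F, r = T, q = T, s = F), and ((¬s → ¬r) ∧ (r ∧ ¬p)) → ¬r holds there. Either way ((¬s → ¬r) ∧ (r ∧ ¬p)) → ¬r holds.

(⇐) This fails. Under p = F, r = F, q = F, s = F, the left side is false but the right side is true.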